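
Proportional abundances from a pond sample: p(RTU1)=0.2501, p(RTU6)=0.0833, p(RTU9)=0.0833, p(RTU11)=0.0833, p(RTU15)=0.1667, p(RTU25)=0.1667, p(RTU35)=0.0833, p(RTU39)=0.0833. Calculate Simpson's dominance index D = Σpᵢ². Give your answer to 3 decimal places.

0.153

D = 0.2501² + 0.0833² + 0.0833² + 0.0833² + 0.1667² + 0.1667² + 0.0833² + 0.0833² = 0.06255 + 0.00694 + 0.00694 + 0.00694 + 0.02779 + 0.02779 + 0.00694 + 0.00694 = 0.15282 (working shown to 5 dp, full precision carried).
To 3 decimal places, D = 0.153.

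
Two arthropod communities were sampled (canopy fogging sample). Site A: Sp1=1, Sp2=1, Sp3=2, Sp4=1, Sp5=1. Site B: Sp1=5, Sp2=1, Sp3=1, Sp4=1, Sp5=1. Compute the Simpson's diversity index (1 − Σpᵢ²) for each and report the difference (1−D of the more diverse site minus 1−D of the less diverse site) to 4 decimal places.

0.1358

Site A: N=6, proportions 0.1666667, 0.1666667, 0.3333333, 0.1666667, 0.1666667, giving 1−D = 0.7777778 (working shown to 7 dp, full precision carried).
Site B: N=9, proportions 0.5555556, 0.1111111, 0.1111111, 0.1111111, 0.1111111, giving 1−D = 0.6419753.
Difference = |0.7777778 − 0.6419753| = 0.1358025, i.e. 0.1358 to 4 decimal places.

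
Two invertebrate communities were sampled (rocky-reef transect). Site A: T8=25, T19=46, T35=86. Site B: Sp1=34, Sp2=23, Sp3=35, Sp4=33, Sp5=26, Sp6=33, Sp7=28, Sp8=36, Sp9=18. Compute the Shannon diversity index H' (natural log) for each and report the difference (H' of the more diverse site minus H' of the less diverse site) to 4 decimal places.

1.1945

Site A: N=157, proportions 0.159236, 0.292994, 0.547771, giving H' = 0.981957 (working shown to 6 dp, full precision carried).
Site B: N=266, proportions 0.12782, 0.086466, 0.131579, 0.12406, 0.097744, 0.12406, 0.105263, 0.135338, 0.067669, giving H' = 2.176485.
Difference = |0.981957 − 2.176485| = 1.194528, i.e. 1.1945 to 4 decimal places.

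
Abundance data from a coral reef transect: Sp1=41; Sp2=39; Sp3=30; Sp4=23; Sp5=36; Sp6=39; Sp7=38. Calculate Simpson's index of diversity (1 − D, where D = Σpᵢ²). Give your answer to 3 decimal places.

Total N = 41+39+30+23+36+39+38 = 246, so the proportions are 0.16667, 0.15854, 0.12195, 0.0935, 0.14634, 0.15854, 0.15447 (working shown to 5 dp, full precision carried).
D = 0.16667² + 0.15854² + 0.12195² + 0.0935² + 0.14634² + 0.15854² + 0.15447² = 0.02778 + 0.02513 + 0.01487 + 0.00874 + 0.02142 + 0.02513 + 0.02386 = 0.14694.
So 1 − D = 0.85306, i.e. 0.853 to 3 decimal places.

0.853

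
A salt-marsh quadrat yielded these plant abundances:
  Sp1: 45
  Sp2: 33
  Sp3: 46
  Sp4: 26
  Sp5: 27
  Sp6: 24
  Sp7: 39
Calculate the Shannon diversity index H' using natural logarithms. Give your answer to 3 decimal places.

1.915

Total N = 45+33+46+26+27+24+39 = 240, so the proportions are 0.1875, 0.1375, 0.19167, 0.10833, 0.1125, 0.1, 0.1625 (working shown to 5 dp, full precision carried).
Each pᵢ ln pᵢ term: 0.1875×(-1.67398)=-0.31387, 0.1375×(-1.98413)=-0.27282, 0.19167×(-1.65200)=-0.31663, 0.10833×(-2.22254)=-0.24078, 0.1125×(-2.18480)=-0.24579, 0.1×(-2.30259)=-0.23026, 0.1625×(-1.81708)=-0.29528.
Sum = -1.91542, so H' = 1.915.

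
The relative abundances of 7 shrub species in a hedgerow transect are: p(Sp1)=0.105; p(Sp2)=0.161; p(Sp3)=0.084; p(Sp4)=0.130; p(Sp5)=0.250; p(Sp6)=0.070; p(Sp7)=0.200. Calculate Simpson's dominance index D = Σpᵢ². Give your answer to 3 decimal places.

0.168

D = 0.105² + 0.161² + 0.084² + 0.13² + 0.25² + 0.07² + 0.2² = 0.01102 + 0.02592 + 0.00706 + 0.01690 + 0.06250 + 0.00490 + 0.04000 = 0.16830 (working shown to 5 dp, full precision carried).
To 3 decimal places, D = 0.168.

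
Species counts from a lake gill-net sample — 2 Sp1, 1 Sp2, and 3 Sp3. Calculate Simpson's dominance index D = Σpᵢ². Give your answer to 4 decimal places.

Total N = 2+1+3 = 6, so the proportions are 0.333333, 0.166667, 0.5 (working shown to 6 dp, full precision carried).
D = 0.333333² + 0.166667² + 0.5² = 0.111111 + 0.027778 + 0.250000 = 0.388889.
To 4 decimal places, D = 0.3889.

0.3889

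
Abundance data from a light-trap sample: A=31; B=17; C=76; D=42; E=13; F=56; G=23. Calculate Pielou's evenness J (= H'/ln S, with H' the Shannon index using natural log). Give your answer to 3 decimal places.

Total N = 31+17+76+42+13+56+23 = 258, so the proportions are 0.12016, 0.06589, 0.29457, 0.16279, 0.05039, 0.21705, 0.08915 (working shown to 5 dp, full precision carried).
H' = −Σ pᵢ ln pᵢ = −((-0.25461) + (-0.17921) + (-0.36004) + (-0.29551) + (-0.15056) + (-0.33157) + (-0.21551)) = 1.78700.
With S = 7 species, ln S = 1.94591, so J = 1.78700/1.94591 = 0.91834, i.e. 0.918 to 3 decimal places.

0.918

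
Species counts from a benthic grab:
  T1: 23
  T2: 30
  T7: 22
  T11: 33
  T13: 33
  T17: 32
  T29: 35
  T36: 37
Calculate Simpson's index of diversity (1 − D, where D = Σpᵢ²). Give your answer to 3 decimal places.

Total N = 23+30+22+33+33+32+35+37 = 245, so the proportions are 0.09388, 0.12245, 0.0898, 0.13469, 0.13469, 0.13061, 0.14286, 0.15102 (working shown to 5 dp, full precision carried).
D = 0.09388² + 0.12245² + 0.0898² + 0.13469² + 0.13469² + 0.13061² + 0.14286² + 0.15102² = 0.00881 + 0.01499 + 0.00806 + 0.01814 + 0.01814 + 0.01706 + 0.02041 + 0.02281 = 0.12843.
So 1 − D = 0.87157, i.e. 0.872 to 3 decimal places.

0.872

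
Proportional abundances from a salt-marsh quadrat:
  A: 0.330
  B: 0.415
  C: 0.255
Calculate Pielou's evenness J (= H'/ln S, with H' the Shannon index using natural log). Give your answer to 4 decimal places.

0.9824

H' = −Σ pᵢ ln pᵢ = −((-0.365859) + (-0.364983) + (-0.348455)) = 1.079297 (working shown to 6 dp, full precision carried).
With S = 3 species, ln S = 1.098612, so J = 1.079297/1.098612 = 0.982418, i.e. 0.9824 to 4 decimal places.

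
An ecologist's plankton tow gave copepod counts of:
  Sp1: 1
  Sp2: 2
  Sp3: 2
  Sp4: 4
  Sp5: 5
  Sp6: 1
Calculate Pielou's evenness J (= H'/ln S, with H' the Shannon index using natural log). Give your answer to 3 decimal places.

0.902

Total N = 1+2+2+4+5+1 = 15, so the proportions are 0.06667, 0.13333, 0.13333, 0.26667, 0.33333, 0.06667 (working shown to 5 dp, full precision carried).
H' = −Σ pᵢ ln pᵢ = −((-0.18054) + (-0.26865) + (-0.26865) + (-0.35247) + (-0.36620) + (-0.18054)) = 1.61705.
With S = 6 species, ln S = 1.79176, so J = 1.61705/1.79176 = 0.90249, i.e. 0.902 to 3 decimal places.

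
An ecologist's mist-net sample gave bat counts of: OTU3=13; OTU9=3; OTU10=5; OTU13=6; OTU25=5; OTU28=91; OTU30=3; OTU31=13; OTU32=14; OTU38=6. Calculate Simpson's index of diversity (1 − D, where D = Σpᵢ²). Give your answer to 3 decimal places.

0.646

Total N = 13+3+5+6+5+91+3+13+14+6 = 159, so the proportions are 0.08176, 0.01887, 0.03145, 0.03774, 0.03145, 0.57233, 0.01887, 0.08176, 0.08805, 0.03774 (working shown to 5 dp, full precision carried).
D = 0.08176² + 0.01887² + 0.03145² + 0.03774² + 0.03145² + 0.57233² + 0.01887² + 0.08176² + 0.08805² + 0.03774² = 0.00668 + 0.00036 + 0.00099 + 0.00142 + 0.00099 + 0.32756 + 0.00036 + 0.00668 + 0.00775 + 0.00142 = 0.35422.
So 1 − D = 0.64578, i.e. 0.646 to 3 decimal places.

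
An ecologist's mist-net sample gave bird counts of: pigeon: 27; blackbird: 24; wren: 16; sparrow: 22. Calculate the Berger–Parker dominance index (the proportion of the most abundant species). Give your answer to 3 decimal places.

Total N = 27+24+16+22 = 89, so the proportions are 0.30337, 0.26966, 0.17978, 0.24719 (working shown to 5 dp, full precision carried).
The largest proportion is 0.30337, i.e. d = 0.303 to 3 decimal places.

0.303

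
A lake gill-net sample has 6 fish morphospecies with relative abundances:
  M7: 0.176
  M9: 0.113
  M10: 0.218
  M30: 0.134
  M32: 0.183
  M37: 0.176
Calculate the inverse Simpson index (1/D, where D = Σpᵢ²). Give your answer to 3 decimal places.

5.757

D = 0.176² + 0.113² + 0.218² + 0.134² + 0.183² + 0.176² = 0.0309760 + 0.0127690 + 0.0475240 + 0.0179560 + 0.0334890 + 0.0309760 = 0.1736900 (working shown to 7 dp, full precision carried).
So 1/D = 5.75738, i.e. 5.757 to 3 decimal places.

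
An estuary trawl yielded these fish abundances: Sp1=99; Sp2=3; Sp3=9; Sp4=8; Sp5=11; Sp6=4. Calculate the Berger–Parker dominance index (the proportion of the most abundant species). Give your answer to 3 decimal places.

Total N = 99+3+9+8+11+4 = 134, so the proportions are 0.73881, 0.02239, 0.06716, 0.0597, 0.08209, 0.02985 (working shown to 5 dp, full precision carried).
The largest proportion is 0.73881, i.e. d = 0.739 to 3 decimal places.

0.739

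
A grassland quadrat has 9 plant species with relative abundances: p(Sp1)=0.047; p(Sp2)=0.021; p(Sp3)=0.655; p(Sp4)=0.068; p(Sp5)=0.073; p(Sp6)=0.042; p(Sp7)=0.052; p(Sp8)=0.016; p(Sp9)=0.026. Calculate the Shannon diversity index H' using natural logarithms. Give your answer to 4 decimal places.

Each pᵢ ln pᵢ term (working shown to 6 dp, full precision carried): 0.047×(-3.057608)=-0.143708, 0.021×(-3.863233)=-0.081128, 0.655×(-0.423120)=-0.277144, 0.068×(-2.688248)=-0.182801, 0.073×(-2.617296)=-0.191063, 0.042×(-3.170086)=-0.133144, 0.052×(-2.956512)=-0.153739, 0.016×(-4.135167)=-0.066163, 0.026×(-3.649659)=-0.094891.
Sum = -1.323779, so H' = 1.3238.

1.3238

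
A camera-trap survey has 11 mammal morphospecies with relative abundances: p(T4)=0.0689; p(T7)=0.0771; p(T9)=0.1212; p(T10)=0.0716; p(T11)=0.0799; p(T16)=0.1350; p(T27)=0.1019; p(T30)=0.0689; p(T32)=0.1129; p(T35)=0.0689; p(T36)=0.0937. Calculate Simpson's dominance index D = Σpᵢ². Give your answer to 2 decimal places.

D = 0.0689² + 0.0771² + 0.1212² + 0.0716² + 0.0799² + 0.135² + 0.1019² + 0.0689² + 0.1129² + 0.0689² + 0.0937² = 0.0047 + 0.0059 + 0.0147 + 0.0051 + 0.0064 + 0.0182 + 0.0104 + 0.0047 + 0.0127 + 0.0047 + 0.0088 = 0.0965 (working shown to 4 dp, full precision carried).
To 2 decimal places, D = 0.10.

0.10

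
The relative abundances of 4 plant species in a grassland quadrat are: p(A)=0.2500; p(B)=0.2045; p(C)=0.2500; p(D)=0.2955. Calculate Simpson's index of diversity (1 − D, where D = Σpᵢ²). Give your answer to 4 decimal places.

D = 0.25² + 0.2045² + 0.25² + 0.2955² = 0.062500 + 0.041820 + 0.062500 + 0.087320 = 0.254140 (working shown to 6 dp, full precision carried).
So 1 − D = 0.745860, i.e. 0.7459 to 4 decimal places.

0.7459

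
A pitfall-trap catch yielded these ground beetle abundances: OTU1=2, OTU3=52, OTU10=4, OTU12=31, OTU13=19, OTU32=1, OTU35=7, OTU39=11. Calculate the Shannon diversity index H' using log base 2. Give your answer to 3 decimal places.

2.277

Total N = 2+52+4+31+19+1+7+11 = 127, so the proportions are 0.01575, 0.40945, 0.0315, 0.24409, 0.14961, 0.00787, 0.05512, 0.08661 (working shown to 5 dp, full precision carried).
Each pᵢ log₂ pᵢ term: 0.01575×(-5.98868)=-0.09431, 0.40945×(-1.28824)=-0.52747, 0.0315×(-4.98868)=-0.15712, 0.24409×(-2.03449)=-0.49661, 0.14961×(-2.74076)=-0.41003, 0.00787×(-6.98868)=-0.05503, 0.05512×(-4.18133)=-0.23047, 0.08661×(-3.52925)=-0.30568.
Sum = -2.27673, so H' = 2.277.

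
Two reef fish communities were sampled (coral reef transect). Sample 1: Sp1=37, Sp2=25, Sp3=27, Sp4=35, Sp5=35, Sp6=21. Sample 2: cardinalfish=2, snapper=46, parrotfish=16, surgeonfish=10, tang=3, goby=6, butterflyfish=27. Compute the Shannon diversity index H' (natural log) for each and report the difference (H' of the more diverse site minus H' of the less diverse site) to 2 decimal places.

0.23

Sample 1: N=180, proportions 0.2056, 0.1389, 0.15, 0.1944, 0.1944, 0.1167, giving H' = 1.7714 (working shown to 4 dp, full precision carried).
Sample 2: N=110, proportions 0.0182, 0.4182, 0.1455, 0.0909, 0.0273, 0.0545, 0.2455, giving H' = 1.5375.
Difference = |1.7714 − 1.5375| = 0.2339, i.e. 0.23 to 2 decimal places.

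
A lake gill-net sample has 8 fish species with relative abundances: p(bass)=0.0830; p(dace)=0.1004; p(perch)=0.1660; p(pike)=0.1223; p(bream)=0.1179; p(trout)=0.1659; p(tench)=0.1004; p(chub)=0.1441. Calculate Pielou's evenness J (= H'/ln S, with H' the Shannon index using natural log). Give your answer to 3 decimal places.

H' = −Σ pᵢ ln pᵢ = −((-0.20658) + (-0.23078) + (-0.29810) + (-0.25699) + (-0.25206) + (-0.29802) + (-0.23078) + (-0.27916)) = 2.05246 (working shown to 5 dp, full precision carried).
With S = 8 species, ln S = 2.07944, so J = 2.05246/2.07944 = 0.98702, i.e. 0.987 to 3 decimal places.

0.987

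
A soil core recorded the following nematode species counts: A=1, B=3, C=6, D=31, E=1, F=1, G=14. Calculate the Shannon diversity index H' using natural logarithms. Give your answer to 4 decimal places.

Total N = 1+3+6+31+1+1+14 = 57, so the proportions are 0.017544, 0.052632, 0.105263, 0.54386, 0.017544, 0.017544, 0.245614 (working shown to 6 dp, full precision carried).
Each pᵢ ln pᵢ term: 0.017544×(-4.043051)=-0.070931, 0.052632×(-2.944439)=-0.154970, 0.105263×(-2.251292)=-0.236978, 0.54386×(-0.609064)=-0.331245, 0.017544×(-4.043051)=-0.070931, 0.017544×(-4.043051)=-0.070931, 0.245614×(-1.403994)=-0.344841.
Sum = -1.280827, so H' = 1.2808.

1.2808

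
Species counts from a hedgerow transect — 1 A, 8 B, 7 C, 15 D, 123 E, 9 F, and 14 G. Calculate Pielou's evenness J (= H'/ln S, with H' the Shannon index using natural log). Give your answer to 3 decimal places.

Total N = 1+8+7+15+123+9+14 = 177, so the proportions are 0.00565, 0.0452, 0.03955, 0.08475, 0.69492, 0.05085, 0.0791 (working shown to 5 dp, full precision carried).
H' = −Σ pᵢ ln pᵢ = −((-0.02924) + (-0.13996) + (-0.12775) + (-0.20916) + (-0.25293) + (-0.15147) + (-0.20067)) = 1.11119.
With S = 7 species, ln S = 1.94591, so J = 1.11119/1.94591 = 0.57104, i.e. 0.571 to 3 decimal places.

0.571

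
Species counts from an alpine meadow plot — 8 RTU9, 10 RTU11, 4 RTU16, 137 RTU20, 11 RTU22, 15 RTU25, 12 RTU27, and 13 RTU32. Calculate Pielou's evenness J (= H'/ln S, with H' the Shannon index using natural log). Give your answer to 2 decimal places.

Total N = 8+10+4+137+11+15+12+13 = 210, so the proportions are 0.0381, 0.0476, 0.019, 0.6524, 0.0524, 0.0714, 0.0571, 0.0619 (working shown to 4 dp, full precision carried).
H' = −Σ pᵢ ln pᵢ = −((-0.1245) + (-0.1450) + (-0.0754) + (-0.2786) + (-0.1545) + (-0.1885) + (-0.1636) + (-0.1722)) = 1.3023.
With S = 8 species, ln S = 2.0794, so J = 1.3023/2.0794 = 0.6263, i.e. 0.63 to 2 decimal places.

0.63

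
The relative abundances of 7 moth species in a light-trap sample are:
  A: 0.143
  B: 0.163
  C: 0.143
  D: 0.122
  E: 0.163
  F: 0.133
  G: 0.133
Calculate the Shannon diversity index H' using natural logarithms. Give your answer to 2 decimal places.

1.94

Each pᵢ ln pᵢ term (working shown to 4 dp, full precision carried): 0.143×(-1.9449)=-0.2781, 0.163×(-1.8140)=-0.2957, 0.143×(-1.9449)=-0.2781, 0.122×(-2.1037)=-0.2567, 0.163×(-1.8140)=-0.2957, 0.133×(-2.0174)=-0.2683, 0.133×(-2.0174)=-0.2683.
Sum = -1.9409, so H' = 1.94.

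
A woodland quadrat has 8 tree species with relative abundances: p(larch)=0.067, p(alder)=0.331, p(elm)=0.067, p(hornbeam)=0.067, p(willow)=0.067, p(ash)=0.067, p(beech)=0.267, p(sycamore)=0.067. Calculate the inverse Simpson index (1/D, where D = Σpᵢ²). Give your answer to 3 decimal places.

4.813

D = 0.067² + 0.331² + 0.067² + 0.067² + 0.067² + 0.067² + 0.267² + 0.067² = 0.0044890 + 0.1095610 + 0.0044890 + 0.0044890 + 0.0044890 + 0.0044890 + 0.0712890 + 0.0044890 = 0.2077840 (working shown to 7 dp, full precision carried).
So 1/D = 4.81269, i.e. 4.813 to 3 decimal places.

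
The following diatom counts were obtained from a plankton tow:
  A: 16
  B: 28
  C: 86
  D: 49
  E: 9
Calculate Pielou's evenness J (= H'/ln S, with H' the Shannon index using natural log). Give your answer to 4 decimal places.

Total N = 16+28+86+49+9 = 188, so the proportions are 0.085106, 0.148936, 0.457447, 0.260638, 0.047872 (working shown to 6 dp, full precision carried).
H' = −Σ pᵢ ln pᵢ = −((-0.209690) + (-0.283610) + (-0.357767) + (-0.350460) + (-0.145494)) = 1.347021.
With S = 5 species, ln S = 1.609438, so J = 1.347021/1.609438 = 0.836951, i.e. 0.8370 to 4 decimal places.

0.8370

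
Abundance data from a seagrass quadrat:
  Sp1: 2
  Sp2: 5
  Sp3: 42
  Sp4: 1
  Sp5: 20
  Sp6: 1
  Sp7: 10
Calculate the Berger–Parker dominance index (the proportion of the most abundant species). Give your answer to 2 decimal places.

Total N = 2+5+42+1+20+1+10 = 81, so the proportions are 0.0247, 0.0617, 0.5185, 0.0123, 0.2469, 0.0123, 0.1235 (working shown to 4 dp, full precision carried).
The largest proportion is 0.5185, i.e. d = 0.52 to 2 decimal places.

0.52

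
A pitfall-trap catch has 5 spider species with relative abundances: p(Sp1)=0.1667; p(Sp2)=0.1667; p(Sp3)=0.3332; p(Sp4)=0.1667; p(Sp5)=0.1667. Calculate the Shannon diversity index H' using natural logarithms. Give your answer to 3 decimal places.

Each pᵢ ln pᵢ term (working shown to 5 dp, full precision carried): 0.1667×(-1.79156)=-0.29865, 0.1667×(-1.79156)=-0.29865, 0.3332×(-1.09901)=-0.36619, 0.1667×(-1.79156)=-0.29865, 0.1667×(-1.79156)=-0.29865.
Sum = -1.56080, so H' = 1.561.

1.561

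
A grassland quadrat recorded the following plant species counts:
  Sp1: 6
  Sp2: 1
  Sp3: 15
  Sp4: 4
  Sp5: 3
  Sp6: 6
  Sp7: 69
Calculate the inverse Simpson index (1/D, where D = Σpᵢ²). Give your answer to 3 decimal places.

2.127

Total N = 6+1+15+4+3+6+69 = 104, so the proportions are 0.057692, 0.009615, 0.144231, 0.038462, 0.028846, 0.057692, 0.663462 (working shown to 6 dp, full precision carried).
D = 0.057692² + 0.009615² + 0.144231² + 0.038462² + 0.028846² + 0.057692² + 0.663462² = 0.003328 + 0.000092 + 0.020803 + 0.001479 + 0.000832 + 0.003328 + 0.440181 = 0.470044.
So 1/D = 2.12746, i.e. 2.127 to 3 decimal places.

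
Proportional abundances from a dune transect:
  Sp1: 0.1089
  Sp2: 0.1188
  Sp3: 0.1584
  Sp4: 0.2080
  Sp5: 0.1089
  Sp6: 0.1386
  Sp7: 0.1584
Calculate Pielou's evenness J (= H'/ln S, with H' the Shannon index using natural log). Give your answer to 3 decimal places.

H' = −Σ pᵢ ln pᵢ = −((-0.24147) + (-0.25308) + (-0.29187) + (-0.32661) + (-0.24147) + (-0.27390) + (-0.29187)) = 1.92026 (working shown to 5 dp, full precision carried).
With S = 7 species, ln S = 1.94591, so J = 1.92026/1.94591 = 0.98682, i.e. 0.987 to 3 decimal places.

0.987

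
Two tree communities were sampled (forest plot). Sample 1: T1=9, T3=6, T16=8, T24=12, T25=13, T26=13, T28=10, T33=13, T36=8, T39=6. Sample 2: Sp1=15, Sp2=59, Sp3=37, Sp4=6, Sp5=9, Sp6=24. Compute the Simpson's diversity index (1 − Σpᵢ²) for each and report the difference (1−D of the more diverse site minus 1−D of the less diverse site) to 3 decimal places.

Sample 1: N=98, proportions 0.09184, 0.06122, 0.08163, 0.12245, 0.13265, 0.13265, 0.10204, 0.13265, 0.08163, 0.06122, giving 1−D = 0.89254 (working shown to 5 dp, full precision carried).
Sample 2: N=150, proportions 0.1, 0.39333, 0.24667, 0.04, 0.06, 0.16, giving 1−D = 0.74364.
Difference = |0.89254 − 0.74364| = 0.14890, i.e. 0.149 to 3 decimal places.

0.149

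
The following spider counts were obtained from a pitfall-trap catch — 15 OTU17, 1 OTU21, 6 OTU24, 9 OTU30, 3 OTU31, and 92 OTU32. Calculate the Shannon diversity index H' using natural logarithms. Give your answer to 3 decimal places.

Total N = 15+1+6+9+3+92 = 126, so the proportions are 0.11905, 0.00794, 0.04762, 0.07143, 0.02381, 0.73016 (working shown to 5 dp, full precision carried).
Each pᵢ ln pᵢ term: 0.11905×(-2.12823)=-0.25336, 0.00794×(-4.83628)=-0.03838, 0.04762×(-3.04452)=-0.14498, 0.07143×(-2.63906)=-0.18850, 0.02381×(-3.73767)=-0.08899, 0.73016×(-0.31449)=-0.22963.
Sum = -0.94385, so H' = 0.944.

0.944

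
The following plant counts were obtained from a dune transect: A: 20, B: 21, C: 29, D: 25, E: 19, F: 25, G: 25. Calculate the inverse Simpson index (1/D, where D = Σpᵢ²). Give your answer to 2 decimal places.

Total N = 20+21+29+25+19+25+25 = 164, so the proportions are 0.121951, 0.128049, 0.176829, 0.152439, 0.115854, 0.152439, 0.152439 (working shown to 6 dp, full precision carried).
D = 0.121951² + 0.128049² + 0.176829² + 0.152439² + 0.115854² + 0.152439² + 0.152439² = 0.014872 + 0.016396 + 0.031269 + 0.023238 + 0.013422 + 0.023238 + 0.023238 = 0.145672.
So 1/D = 6.8647, i.e. 6.86 to 2 decimal places.

6.86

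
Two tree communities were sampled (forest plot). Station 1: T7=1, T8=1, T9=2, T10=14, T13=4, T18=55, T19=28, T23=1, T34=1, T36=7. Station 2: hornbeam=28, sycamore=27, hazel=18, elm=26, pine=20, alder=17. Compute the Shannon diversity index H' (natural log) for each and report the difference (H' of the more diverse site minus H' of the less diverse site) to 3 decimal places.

Station 1: N=114, proportions 0.00877, 0.00877, 0.01754, 0.12281, 0.03509, 0.48246, 0.24561, 0.00877, 0.00877, 0.0614, giving H' = 1.48002 (working shown to 5 dp, full precision carried).
Station 2: N=136, proportions 0.20588, 0.19853, 0.13235, 0.19118, 0.14706, 0.125, giving H' = 1.77217.
Difference = |1.48002 − 1.77217| = 0.29215, i.e. 0.292 to 3 decimal places.

0.292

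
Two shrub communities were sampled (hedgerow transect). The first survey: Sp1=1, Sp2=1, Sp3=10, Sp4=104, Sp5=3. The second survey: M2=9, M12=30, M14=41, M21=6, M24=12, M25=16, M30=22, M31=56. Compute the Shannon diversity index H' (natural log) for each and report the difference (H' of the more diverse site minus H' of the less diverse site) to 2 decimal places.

The first survey: N=119, proportions 0.0084, 0.0084, 0.084, 0.8739, 0.0252, giving H' = 0.4990 (working shown to 4 dp, full precision carried).
The second survey: N=192, proportions 0.0469, 0.1562, 0.2135, 0.0312, 0.0625, 0.0833, 0.1146, 0.2917, giving H' = 1.8595.
Difference = |0.4990 − 1.8595| = 1.3605, i.e. 1.36 to 2 decimal places.

1.36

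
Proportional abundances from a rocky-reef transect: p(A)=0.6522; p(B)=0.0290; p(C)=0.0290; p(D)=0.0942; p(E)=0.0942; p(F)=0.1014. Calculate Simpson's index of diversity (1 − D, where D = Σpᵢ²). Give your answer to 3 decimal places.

0.545

D = 0.6522² + 0.029² + 0.029² + 0.0942² + 0.0942² + 0.1014² = 0.42536 + 0.00084 + 0.00084 + 0.00887 + 0.00887 + 0.01028 = 0.45508 (working shown to 5 dp, full precision carried).
So 1 − D = 0.54492, i.e. 0.545 to 3 decimal places.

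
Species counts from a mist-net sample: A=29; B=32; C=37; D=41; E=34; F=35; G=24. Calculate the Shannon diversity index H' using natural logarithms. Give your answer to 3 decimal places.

Total N = 29+32+37+41+34+35+24 = 232, so the proportions are 0.125, 0.13793, 0.15948, 0.17672, 0.14655, 0.15086, 0.10345 (working shown to 5 dp, full precision carried).
Each pᵢ ln pᵢ term: 0.125×(-2.07944)=-0.25993, 0.13793×(-1.98100)=-0.27324, 0.15948×(-1.83582)=-0.29278, 0.17672×(-1.73317)=-0.30629, 0.14655×(-1.92038)=-0.28143, 0.15086×(-1.89139)=-0.28534, 0.10345×(-2.26868)=-0.23469.
Sum = -1.93371, so H' = 1.934.

1.934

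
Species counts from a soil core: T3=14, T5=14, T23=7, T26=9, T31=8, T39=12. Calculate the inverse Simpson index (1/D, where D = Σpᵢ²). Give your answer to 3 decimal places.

Total N = 14+14+7+9+8+12 = 64, so the proportions are 0.21875, 0.21875, 0.109375, 0.140625, 0.125, 0.1875 (working shown to 7 dp, full precision carried).
D = 0.21875² + 0.21875² + 0.109375² + 0.140625² + 0.125² + 0.1875² = 0.0478516 + 0.0478516 + 0.0119629 + 0.0197754 + 0.0156250 + 0.0351562 = 0.1782227.
So 1/D = 5.61096, i.e. 5.611 to 3 decimal places.

5.611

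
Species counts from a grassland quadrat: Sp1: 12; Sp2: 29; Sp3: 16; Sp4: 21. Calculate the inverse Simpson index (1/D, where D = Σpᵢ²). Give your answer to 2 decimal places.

Total N = 12+29+16+21 = 78, so the proportions are 0.153846, 0.371795, 0.205128, 0.269231 (working shown to 6 dp, full precision carried).
D = 0.153846² + 0.371795² + 0.205128² + 0.269231² = 0.023669 + 0.138231 + 0.042078 + 0.072485 = 0.276463.
So 1/D = 3.6171, i.e. 3.62 to 2 decimal places.

3.62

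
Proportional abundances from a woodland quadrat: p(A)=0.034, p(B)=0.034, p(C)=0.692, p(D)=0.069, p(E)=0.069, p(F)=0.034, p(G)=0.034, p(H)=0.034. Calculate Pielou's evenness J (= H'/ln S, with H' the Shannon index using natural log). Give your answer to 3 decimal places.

H' = −Σ pᵢ ln pᵢ = −((-0.11497) + (-0.11497) + (-0.25477) + (-0.18448) + (-0.18448) + (-0.11497) + (-0.11497) + (-0.11497)) = 1.19857 (working shown to 5 dp, full precision carried).
With S = 8 species, ln S = 2.07944, so J = 1.19857/2.07944 = 0.57639, i.e. 0.576 to 3 decimal places.

0.576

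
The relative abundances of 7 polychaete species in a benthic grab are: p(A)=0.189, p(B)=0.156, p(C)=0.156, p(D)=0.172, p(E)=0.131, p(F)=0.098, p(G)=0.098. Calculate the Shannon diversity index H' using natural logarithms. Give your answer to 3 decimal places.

1.919

Each pᵢ ln pᵢ term (working shown to 5 dp, full precision carried): 0.189×(-1.66601)=-0.31488, 0.156×(-1.85790)=-0.28983, 0.156×(-1.85790)=-0.28983, 0.172×(-1.76026)=-0.30276, 0.131×(-2.03256)=-0.26627, 0.098×(-2.32279)=-0.22763, 0.098×(-2.32279)=-0.22763.
Sum = -1.91884, so H' = 1.919.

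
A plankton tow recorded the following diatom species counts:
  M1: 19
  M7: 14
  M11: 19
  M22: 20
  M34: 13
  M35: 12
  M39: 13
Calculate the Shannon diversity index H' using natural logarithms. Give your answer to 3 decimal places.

1.925

Total N = 19+14+19+20+13+12+13 = 110, so the proportions are 0.17273, 0.12727, 0.17273, 0.18182, 0.11818, 0.10909, 0.11818 (working shown to 5 dp, full precision carried).
Each pᵢ ln pᵢ term: 0.17273×(-1.75604)=-0.30332, 0.12727×(-2.06142)=-0.26236, 0.17273×(-1.75604)=-0.30332, 0.18182×(-1.70475)=-0.30995, 0.11818×(-2.13553)=-0.25238, 0.10909×(-2.21557)=-0.24170, 0.11818×(-2.13553)=-0.25238.
Sum = -1.92541, so H' = 1.925.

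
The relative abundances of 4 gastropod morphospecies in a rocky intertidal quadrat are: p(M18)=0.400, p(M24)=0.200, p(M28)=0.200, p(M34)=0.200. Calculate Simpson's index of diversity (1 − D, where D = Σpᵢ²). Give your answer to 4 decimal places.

0.7200

D = 0.4² + 0.2² + 0.2² + 0.2² = 0.160000 + 0.040000 + 0.040000 + 0.040000 = 0.280000 (working shown to 6 dp, full precision carried).
So 1 − D = 0.720000, i.e. 0.7200 to 4 decimal places.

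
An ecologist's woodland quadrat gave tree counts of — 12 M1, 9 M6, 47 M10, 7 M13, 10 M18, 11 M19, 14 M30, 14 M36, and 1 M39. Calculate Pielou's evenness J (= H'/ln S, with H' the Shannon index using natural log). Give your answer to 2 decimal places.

Total N = 12+9+47+7+10+11+14+14+1 = 125, so the proportions are 0.096, 0.072, 0.376, 0.056, 0.08, 0.088, 0.112, 0.112, 0.008 (working shown to 4 dp, full precision carried).
H' = −Σ pᵢ ln pᵢ = −((-0.2250) + (-0.1894) + (-0.3678) + (-0.1614) + (-0.2021) + (-0.2139) + (-0.2452) + (-0.2452) + (-0.0386)) = 1.8886.
With S = 9 species, ln S = 2.1972, so J = 1.8886/2.1972 = 0.8595, i.e. 0.86 to 2 decimal places.

0.86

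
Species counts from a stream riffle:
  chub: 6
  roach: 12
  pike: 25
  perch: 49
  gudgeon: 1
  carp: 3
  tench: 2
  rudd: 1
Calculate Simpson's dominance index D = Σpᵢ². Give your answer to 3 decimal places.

0.329

Total N = 6+12+25+49+1+3+2+1 = 99, so the proportions are 0.06061, 0.12121, 0.25253, 0.49495, 0.0101, 0.0303, 0.0202, 0.0101 (working shown to 5 dp, full precision carried).
D = 0.06061² + 0.12121² + 0.25253² + 0.49495² + 0.0101² + 0.0303² + 0.0202² + 0.0101² = 0.00367 + 0.01469 + 0.06377 + 0.24498 + 0.00010 + 0.00092 + 0.00041 + 0.00010 = 0.32864.
To 3 decimal places, D = 0.329.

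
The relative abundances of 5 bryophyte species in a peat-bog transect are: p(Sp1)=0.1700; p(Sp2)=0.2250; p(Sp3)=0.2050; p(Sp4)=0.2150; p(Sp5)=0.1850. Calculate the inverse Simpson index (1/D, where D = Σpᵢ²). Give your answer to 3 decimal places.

4.950

D = 0.17² + 0.225² + 0.205² + 0.215² + 0.185² = 0.02890000 + 0.05062500 + 0.04202500 + 0.04622500 + 0.03422500 = 0.20200000 (working shown to 8 dp, full precision carried).
So 1/D = 4.950495, i.e. 4.950 to 3 decimal places.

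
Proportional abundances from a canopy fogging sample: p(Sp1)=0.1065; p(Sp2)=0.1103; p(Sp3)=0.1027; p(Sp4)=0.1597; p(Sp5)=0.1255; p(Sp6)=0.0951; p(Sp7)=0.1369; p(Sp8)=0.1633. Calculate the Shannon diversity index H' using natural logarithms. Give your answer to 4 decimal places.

Each pᵢ ln pᵢ term (working shown to 6 dp, full precision carried): 0.1065×(-2.239610)=-0.238518, 0.1103×(-2.204551)=-0.243162, 0.1027×(-2.275943)=-0.233739, 0.1597×(-1.834458)=-0.292963, 0.1255×(-2.075450)=-0.260469, 0.0951×(-2.352826)=-0.223754, 0.1369×(-1.988505)=-0.272226, 0.1633×(-1.812166)=-0.295927.
Sum = -2.060759, so H' = 2.0608.

2.0608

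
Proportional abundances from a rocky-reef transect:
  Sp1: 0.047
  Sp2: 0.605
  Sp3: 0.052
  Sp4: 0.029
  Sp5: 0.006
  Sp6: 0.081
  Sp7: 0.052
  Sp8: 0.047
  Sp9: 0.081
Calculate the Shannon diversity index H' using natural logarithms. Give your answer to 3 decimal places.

1.439

Each pᵢ ln pᵢ term (working shown to 5 dp, full precision carried): 0.047×(-3.05761)=-0.14371, 0.605×(-0.50253)=-0.30403, 0.052×(-2.95651)=-0.15374, 0.029×(-3.54046)=-0.10267, 0.006×(-5.11600)=-0.03070, 0.081×(-2.51331)=-0.20358, 0.052×(-2.95651)=-0.15374, 0.047×(-3.05761)=-0.14371, 0.081×(-2.51331)=-0.20358.
Sum = -1.43945, so H' = 1.439.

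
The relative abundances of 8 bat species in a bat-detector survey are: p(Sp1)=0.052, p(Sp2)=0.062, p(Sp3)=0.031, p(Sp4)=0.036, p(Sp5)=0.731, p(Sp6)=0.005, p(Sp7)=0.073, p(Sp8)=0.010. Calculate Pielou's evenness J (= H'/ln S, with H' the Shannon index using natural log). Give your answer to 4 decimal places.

0.5031

H' = −Σ pᵢ ln pᵢ = −((-0.153739) + (-0.172398) + (-0.107687) + (-0.119673) + (-0.229053) + (-0.026492) + (-0.191063) + (-0.046052)) = 1.046155 (working shown to 6 dp, full precision carried).
With S = 8 species, ln S = 2.079442, so J = 1.046155/2.079442 = 0.503094, i.e. 0.5031 to 4 decimal places.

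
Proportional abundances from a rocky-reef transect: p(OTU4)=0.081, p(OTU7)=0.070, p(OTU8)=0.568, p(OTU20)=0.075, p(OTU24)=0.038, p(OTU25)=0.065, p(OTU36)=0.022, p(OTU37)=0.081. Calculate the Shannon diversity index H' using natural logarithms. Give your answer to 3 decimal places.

Each pᵢ ln pᵢ term (working shown to 5 dp, full precision carried): 0.081×(-2.51331)=-0.20358, 0.07×(-2.65926)=-0.18615, 0.568×(-0.56563)=-0.32128, 0.075×(-2.59027)=-0.19427, 0.038×(-3.27017)=-0.12427, 0.065×(-2.73337)=-0.17767, 0.022×(-3.81671)=-0.08397, 0.081×(-2.51331)=-0.20358.
Sum = -1.49476, so H' = 1.495.

1.495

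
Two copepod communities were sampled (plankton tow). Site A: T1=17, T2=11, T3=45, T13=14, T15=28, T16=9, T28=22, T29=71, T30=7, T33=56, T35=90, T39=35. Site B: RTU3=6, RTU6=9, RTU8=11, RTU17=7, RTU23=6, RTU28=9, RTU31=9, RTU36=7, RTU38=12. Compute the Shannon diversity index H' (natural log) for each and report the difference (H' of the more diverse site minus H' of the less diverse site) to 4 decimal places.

0.0445

Site A: N=405, proportions 0.041975, 0.02716, 0.111111, 0.034568, 0.069136, 0.022222, 0.054321, 0.175309, 0.017284, 0.138272, 0.222222, 0.08642, giving H' = 2.213815 (working shown to 6 dp, full precision carried).
Site B: N=76, proportions 0.078947, 0.118421, 0.144737, 0.092105, 0.078947, 0.118421, 0.118421, 0.092105, 0.157895, giving H' = 2.169356.
Difference = |2.213815 − 2.169356| = 0.044459, i.e. 0.0445 to 4 decimal places.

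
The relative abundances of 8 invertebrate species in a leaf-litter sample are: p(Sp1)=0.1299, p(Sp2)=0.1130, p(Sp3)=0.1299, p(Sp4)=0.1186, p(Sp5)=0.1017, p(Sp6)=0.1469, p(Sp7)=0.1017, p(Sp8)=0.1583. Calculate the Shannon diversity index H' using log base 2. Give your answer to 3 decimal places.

Each pᵢ log₂ pᵢ term (working shown to 5 dp, full precision carried): 0.1299×(-2.94453)=-0.38249, 0.113×(-3.14561)=-0.35545, 0.1299×(-2.94453)=-0.38249, 0.1186×(-3.07582)=-0.36479, 0.1017×(-3.29761)=-0.33537, 0.1469×(-2.76709)=-0.40649, 0.1017×(-3.29761)=-0.33537, 0.1583×(-2.65927)=-0.42096.
Sum = -2.98342, so H' = 2.983.

2.983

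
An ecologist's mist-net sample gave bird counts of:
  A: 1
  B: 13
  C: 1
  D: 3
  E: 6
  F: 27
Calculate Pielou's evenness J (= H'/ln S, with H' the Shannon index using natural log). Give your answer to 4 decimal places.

0.7020

Total N = 1+13+1+3+6+27 = 51, so the proportions are 0.019608, 0.254902, 0.019608, 0.058824, 0.117647, 0.529412 (working shown to 6 dp, full precision carried).
H' = −Σ pᵢ ln pᵢ = −((-0.077095) + (-0.348419) + (-0.077095) + (-0.166660) + (-0.251772) + (-0.336700)) = 1.257741.
With S = 6 species, ln S = 1.791759, so J = 1.257741/1.791759 = 0.701958, i.e. 0.7020 to 4 decimal places.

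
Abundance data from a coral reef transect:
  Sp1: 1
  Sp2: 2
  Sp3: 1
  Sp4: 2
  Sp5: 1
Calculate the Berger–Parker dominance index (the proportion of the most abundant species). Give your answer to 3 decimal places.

0.286

Total N = 1+2+1+2+1 = 7, so the proportions are 0.14286, 0.28571, 0.14286, 0.28571, 0.14286 (working shown to 5 dp, full precision carried).
The largest proportion is 0.28571, i.e. d = 0.286 to 3 decimal places.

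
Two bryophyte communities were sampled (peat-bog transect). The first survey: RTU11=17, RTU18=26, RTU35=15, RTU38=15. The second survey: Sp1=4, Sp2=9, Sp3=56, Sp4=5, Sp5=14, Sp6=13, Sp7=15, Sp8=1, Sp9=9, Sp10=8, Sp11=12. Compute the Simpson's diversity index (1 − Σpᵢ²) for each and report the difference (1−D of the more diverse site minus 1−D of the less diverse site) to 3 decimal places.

0.071

The first survey: N=73, proportions 0.23288, 0.35616, 0.20548, 0.20548, giving 1−D = 0.73447 (working shown to 5 dp, full precision carried).
The second survey: N=146, proportions 0.0274, 0.06164, 0.38356, 0.03425, 0.09589, 0.08904, 0.10274, 0.00685, 0.06164, 0.05479, 0.08219, giving 1−D = 0.80587.
Difference = |0.73447 − 0.80587| = 0.07140, i.e. 0.071 to 3 decimal places.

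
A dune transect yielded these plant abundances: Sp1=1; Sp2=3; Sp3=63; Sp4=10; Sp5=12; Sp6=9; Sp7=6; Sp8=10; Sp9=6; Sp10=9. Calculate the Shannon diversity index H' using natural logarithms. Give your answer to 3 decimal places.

Total N = 1+3+63+10+12+9+6+10+6+9 = 129, so the proportions are 0.00775, 0.02326, 0.48837, 0.07752, 0.09302, 0.06977, 0.04651, 0.07752, 0.04651, 0.06977 (working shown to 5 dp, full precision carried).
Each pᵢ ln pᵢ term: 0.00775×(-4.85981)=-0.03767, 0.02326×(-3.76120)=-0.08747, 0.48837×(-0.71668)=-0.35001, 0.07752×(-2.55723)=-0.19823, 0.09302×(-2.37491)=-0.22092, 0.06977×(-2.66259)=-0.18576, 0.04651×(-3.06805)=-0.14270, 0.07752×(-2.55723)=-0.19823, 0.04651×(-3.06805)=-0.14270, 0.06977×(-2.66259)=-0.18576.
Sum = -1.74946, so H' = 1.749.

1.749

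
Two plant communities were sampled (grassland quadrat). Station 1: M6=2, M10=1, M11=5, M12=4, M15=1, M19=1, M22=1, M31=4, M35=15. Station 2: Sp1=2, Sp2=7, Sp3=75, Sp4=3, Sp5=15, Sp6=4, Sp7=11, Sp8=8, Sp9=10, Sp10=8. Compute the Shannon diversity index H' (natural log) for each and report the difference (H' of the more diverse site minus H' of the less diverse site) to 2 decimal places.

0.06

Station 1: N=34, proportions 0.0588, 0.0294, 0.1471, 0.1176, 0.0294, 0.0294, 0.0294, 0.1176, 0.4412, giving H' = 1.7280 (working shown to 4 dp, full precision carried).
Station 2: N=143, proportions 0.014, 0.049, 0.5245, 0.021, 0.1049, 0.028, 0.0769, 0.0559, 0.0699, 0.0559, giving H' = 1.6695.
Difference = |1.7280 − 1.6695| = 0.0585, i.e. 0.06 to 2 decimal places.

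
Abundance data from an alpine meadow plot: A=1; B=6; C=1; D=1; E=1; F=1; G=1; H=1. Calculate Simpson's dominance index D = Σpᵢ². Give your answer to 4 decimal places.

Total N = 1+6+1+1+1+1+1+1 = 13, so the proportions are 0.076923, 0.461538, 0.076923, 0.076923, 0.076923, 0.076923, 0.076923, 0.076923 (working shown to 6 dp, full precision carried).
D = 0.076923² + 0.461538² + 0.076923² + 0.076923² + 0.076923² + 0.076923² + 0.076923² + 0.076923² = 0.005917 + 0.213018 + 0.005917 + 0.005917 + 0.005917 + 0.005917 + 0.005917 + 0.005917 = 0.254438.
To 4 decimal places, D = 0.2544.

0.2544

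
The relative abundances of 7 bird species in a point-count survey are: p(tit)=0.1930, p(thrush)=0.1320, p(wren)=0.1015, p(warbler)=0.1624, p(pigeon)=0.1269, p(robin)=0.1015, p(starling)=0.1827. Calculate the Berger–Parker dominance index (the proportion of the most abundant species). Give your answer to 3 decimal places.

The largest proportion is 0.193, i.e. d = 0.193 to 3 decimal places.

0.193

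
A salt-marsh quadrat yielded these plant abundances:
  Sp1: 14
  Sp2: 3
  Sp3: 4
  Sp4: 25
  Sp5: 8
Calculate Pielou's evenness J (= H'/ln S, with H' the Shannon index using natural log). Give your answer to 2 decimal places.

0.83

Total N = 14+3+4+25+8 = 54, so the proportions are 0.2593, 0.0556, 0.0741, 0.463, 0.1481 (working shown to 4 dp, full precision carried).
H' = −Σ pᵢ ln pᵢ = −((-0.3500) + (-0.1606) + (-0.1928) + (-0.3565) + (-0.2829)) = 1.3428.
With S = 5 species, ln S = 1.6094, so J = 1.3428/1.6094 = 0.8343, i.e. 0.83 to 2 decimal places.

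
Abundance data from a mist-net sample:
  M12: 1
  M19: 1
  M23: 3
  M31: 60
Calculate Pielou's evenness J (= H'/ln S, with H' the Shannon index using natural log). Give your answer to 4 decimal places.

0.2484

Total N = 1+1+3+60 = 65, so the proportions are 0.015385, 0.015385, 0.046154, 0.923077 (working shown to 6 dp, full precision carried).
H' = −Σ pᵢ ln pᵢ = −((-0.064221) + (-0.064221) + (-0.141959) + (-0.073886)) = 0.344287.
With S = 4 species, ln S = 1.386294, so J = 0.344287/1.386294 = 0.248351, i.e. 0.2484 to 4 decimal places.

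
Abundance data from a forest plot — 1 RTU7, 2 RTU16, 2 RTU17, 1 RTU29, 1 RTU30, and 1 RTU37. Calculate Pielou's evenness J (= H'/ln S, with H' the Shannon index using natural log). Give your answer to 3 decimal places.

Total N = 1+2+2+1+1+1 = 8, so the proportions are 0.125, 0.25, 0.25, 0.125, 0.125, 0.125 (working shown to 5 dp, full precision carried).
H' = −Σ pᵢ ln pᵢ = −((-0.25993) + (-0.34657) + (-0.34657) + (-0.25993) + (-0.25993) + (-0.25993)) = 1.73287.
With S = 6 species, ln S = 1.79176, so J = 1.73287/1.79176 = 0.96713, i.e. 0.967 to 3 decimal places.

0.967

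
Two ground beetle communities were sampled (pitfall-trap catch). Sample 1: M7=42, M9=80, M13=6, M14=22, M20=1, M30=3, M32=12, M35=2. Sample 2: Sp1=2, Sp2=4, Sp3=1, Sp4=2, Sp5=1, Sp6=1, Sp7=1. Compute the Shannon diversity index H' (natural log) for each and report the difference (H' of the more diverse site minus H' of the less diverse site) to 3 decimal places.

Sample 1: N=168, proportions 0.25, 0.47619, 0.03571, 0.13095, 0.00595, 0.01786, 0.07143, 0.0119, giving H' = 1.42873 (working shown to 5 dp, full precision carried).
Sample 2: N=12, proportions 0.16667, 0.33333, 0.08333, 0.16667, 0.08333, 0.08333, 0.08333, giving H' = 1.79176.
Difference = |1.42873 − 1.79176| = 0.36303, i.e. 0.363 to 3 decimal places.

0.363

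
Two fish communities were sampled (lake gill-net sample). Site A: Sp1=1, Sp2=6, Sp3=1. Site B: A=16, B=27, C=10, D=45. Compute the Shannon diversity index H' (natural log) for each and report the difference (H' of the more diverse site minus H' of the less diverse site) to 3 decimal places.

Site A: N=8, proportions 0.125, 0.75, 0.125, giving H' = 0.73562 (working shown to 5 dp, full precision carried).
Site B: N=98, proportions 0.16327, 0.27551, 0.10204, 0.45918, giving H' = 1.24135.
Difference = |0.73562 − 1.24135| = 0.50573, i.e. 0.506 to 3 decimal places.

0.506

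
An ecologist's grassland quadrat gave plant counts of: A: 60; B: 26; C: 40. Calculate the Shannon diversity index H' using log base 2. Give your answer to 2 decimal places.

Total N = 60+26+40 = 126, so the proportions are 0.4762, 0.2063, 0.3175 (working shown to 4 dp, full precision carried).
Each pᵢ log₂ pᵢ term: 0.4762×(-1.0704)=-0.5097, 0.2063×(-2.2768)=-0.4698, 0.3175×(-1.6554)=-0.5255.
Sum = -1.5050, so H' = 1.51.

1.51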